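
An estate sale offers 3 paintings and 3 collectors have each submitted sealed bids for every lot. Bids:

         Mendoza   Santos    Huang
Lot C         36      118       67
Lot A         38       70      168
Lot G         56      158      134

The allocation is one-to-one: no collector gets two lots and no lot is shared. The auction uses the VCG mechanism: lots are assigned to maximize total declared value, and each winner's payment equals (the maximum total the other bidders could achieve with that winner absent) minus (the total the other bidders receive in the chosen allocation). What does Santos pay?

Santos pays $20.

Efficient allocation: Mendoza→Lot C ($36), Santos→Lot G ($158), Huang→Lot A ($168); total welfare W = $362.
Santos receives Lot G at value $158, so the others get W − 158 = $204.
Without Santos: best allocation of the remaining 2 bidders over all 3 lots is Mendoza→Lot G ($56), Huang→Lot A ($168), total $224.
VCG payment = (others' best without Santos) − (others' welfare with Santos) = 224 − 204 = $20.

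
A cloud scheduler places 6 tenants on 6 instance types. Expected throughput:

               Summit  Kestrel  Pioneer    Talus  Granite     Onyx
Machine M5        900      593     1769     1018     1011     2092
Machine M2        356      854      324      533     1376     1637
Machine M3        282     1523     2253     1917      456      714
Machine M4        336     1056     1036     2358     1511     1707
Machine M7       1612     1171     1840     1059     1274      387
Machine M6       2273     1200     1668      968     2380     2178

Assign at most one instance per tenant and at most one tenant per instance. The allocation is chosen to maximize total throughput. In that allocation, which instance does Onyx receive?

Onyx receives Machine M5.

Optimal: Summit→Machine M7 (1612 ops/s), Kestrel→Machine M2 (854 ops/s), Pioneer→Machine M3 (2253 ops/s), Talus→Machine M4 (2358 ops/s), Granite→Machine M6 (2380 ops/s), Onyx→Machine M5 (2092 ops/s) — total 1612+854+2253+2358+2380+2092 = 11549 ops/s.
Column-greedy (each instance in turn goes to its best remaining tenant) gives 10891 ops/s, worse by 658.
Onyx's own top instance is Machine M6 (2178 ops/s), but forcing Onyx→Machine M6 and reassigning the rest optimally gives only 10816 ops/s — worse by 733.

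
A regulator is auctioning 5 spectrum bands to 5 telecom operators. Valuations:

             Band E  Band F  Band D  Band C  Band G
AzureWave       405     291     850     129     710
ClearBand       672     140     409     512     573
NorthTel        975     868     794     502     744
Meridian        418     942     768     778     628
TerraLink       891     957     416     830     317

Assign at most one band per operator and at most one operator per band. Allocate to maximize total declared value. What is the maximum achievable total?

Max total: $4170M

Optimal: AzureWave→Band D ($850M), ClearBand→Band G ($573M), NorthTel→Band E ($975M), Meridian→Band F ($942M), TerraLink→Band C ($830M) — total 850+573+975+942+830 = $4170M.
Column-greedy (each band in turn goes to its best remaining operator) gives $4133M, worse by 37.
Next-best assignment: AzureWave→Band D, ClearBand→Band G, NorthTel→Band E, Meridian→Band C, TerraLink→Band F = $4133M.
No other one-to-one assignment exceeds $4170M.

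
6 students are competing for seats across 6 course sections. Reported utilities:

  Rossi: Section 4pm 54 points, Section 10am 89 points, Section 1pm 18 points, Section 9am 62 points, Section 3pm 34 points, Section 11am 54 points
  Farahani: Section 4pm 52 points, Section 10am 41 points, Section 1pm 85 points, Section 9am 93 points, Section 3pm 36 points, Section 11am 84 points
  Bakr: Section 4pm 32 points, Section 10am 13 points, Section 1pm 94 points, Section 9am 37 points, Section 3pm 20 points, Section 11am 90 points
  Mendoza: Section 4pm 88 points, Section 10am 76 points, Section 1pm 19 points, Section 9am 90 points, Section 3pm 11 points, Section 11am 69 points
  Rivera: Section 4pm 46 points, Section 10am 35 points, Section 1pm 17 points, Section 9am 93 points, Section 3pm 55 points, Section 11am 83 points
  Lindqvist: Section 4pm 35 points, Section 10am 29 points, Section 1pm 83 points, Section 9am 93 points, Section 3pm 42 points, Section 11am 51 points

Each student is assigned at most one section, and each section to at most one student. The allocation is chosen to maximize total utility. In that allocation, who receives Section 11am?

Farahani receives Section 11am.

This is the linear assignment problem.
Optimal: Rossi→Section 10am (89 points), Farahani→Section 11am (84 points), Bakr→Section 1pm (94 points), Mendoza→Section 4pm (88 points), Rivera→Section 3pm (55 points), Lindqvist→Section 9am (93 points) — total 89+84+94+88+55+93 = 503 points.
Row-greedy (each student in turn takes its best remaining section) gives 489 points, worse by 14.
Farahani's own top section is Section 9am (93 points), but forcing Farahani→Section 9am and reassigning the rest optimally gives only 498 points — worse by 5.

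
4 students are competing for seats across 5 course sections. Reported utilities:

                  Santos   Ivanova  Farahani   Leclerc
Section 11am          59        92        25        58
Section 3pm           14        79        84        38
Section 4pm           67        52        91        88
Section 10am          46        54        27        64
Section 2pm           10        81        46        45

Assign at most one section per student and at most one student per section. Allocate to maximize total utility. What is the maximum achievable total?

Optimal: Santos→Section 11am (59 points), Ivanova→Section 2pm (81 points), Farahani→Section 3pm (84 points), Leclerc→Section 4pm (88 points) — total 59+81+84+88 = 312 points.
Row-greedy (each student in turn takes its best remaining section) gives 307 points, worse by 5.
Next-best assignment: Santos→Section 10am, Ivanova→Section 11am, Farahani→Section 3pm, Leclerc→Section 4pm = 310 points.

Maximum total: 312 points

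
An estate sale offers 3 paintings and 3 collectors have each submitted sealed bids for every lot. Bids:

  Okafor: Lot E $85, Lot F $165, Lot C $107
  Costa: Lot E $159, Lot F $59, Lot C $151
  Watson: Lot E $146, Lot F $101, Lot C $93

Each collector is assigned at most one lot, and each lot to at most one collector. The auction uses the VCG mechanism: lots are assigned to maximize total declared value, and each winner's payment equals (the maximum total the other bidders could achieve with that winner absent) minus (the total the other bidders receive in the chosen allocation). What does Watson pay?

Efficient allocation: Okafor→Lot F ($165), Costa→Lot C ($151), Watson→Lot E ($146); total welfare W = $462.
Watson receives Lot E at value $146, so the others get W − 146 = $316.
Without Watson: best allocation of the remaining 2 bidders over all 3 lots is Okafor→Lot F ($165), Costa→Lot E ($159), total $324.
VCG payment = (others' best without Watson) − (others' welfare with Watson) = 324 − 316 = $8.

Watson pays $8.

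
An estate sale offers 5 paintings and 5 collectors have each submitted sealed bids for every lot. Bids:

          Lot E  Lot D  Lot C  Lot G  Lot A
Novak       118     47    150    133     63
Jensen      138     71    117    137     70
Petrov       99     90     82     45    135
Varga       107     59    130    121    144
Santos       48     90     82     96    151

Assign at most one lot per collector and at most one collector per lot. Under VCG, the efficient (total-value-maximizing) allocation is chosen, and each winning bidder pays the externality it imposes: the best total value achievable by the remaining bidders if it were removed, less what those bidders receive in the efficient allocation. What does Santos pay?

Efficient allocation: Novak→Lot C ($150), Jensen→Lot E ($138), Petrov→Lot D ($90), Varga→Lot G ($121), Santos→Lot A ($151); total welfare W = $650.
Santos receives Lot A at value $151, so the others get W − 151 = $499.
Without Santos: best allocation of the remaining 4 bidders over all 5 lots is Novak→Lot C ($150), Jensen→Lot E ($138), Petrov→Lot A ($135), Varga→Lot G ($121), total $544.
VCG payment = (others' best without Santos) − (others' welfare with Santos) = 544 − 499 = $45.

Santos pays $45.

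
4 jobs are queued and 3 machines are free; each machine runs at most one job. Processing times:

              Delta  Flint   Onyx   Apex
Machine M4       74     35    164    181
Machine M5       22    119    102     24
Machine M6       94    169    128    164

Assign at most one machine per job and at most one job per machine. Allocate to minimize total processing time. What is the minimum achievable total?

Minimum total: 153 min

This is the linear assignment problem.
Optimal: Flint→Machine M4 (35 min), Apex→Machine M5 (24 min), Delta→Machine M6 (94 min) — total 35+24+94 = 153 min.
Min-entry greedy (repeatedly take the single cheapest remaining cell) gives 185 min, worse by 32.
Next-best assignment: Flint→Machine M4, Delta→Machine M5, Onyx→Machine M6 = 185 min.
Every other assignment is strictly worse.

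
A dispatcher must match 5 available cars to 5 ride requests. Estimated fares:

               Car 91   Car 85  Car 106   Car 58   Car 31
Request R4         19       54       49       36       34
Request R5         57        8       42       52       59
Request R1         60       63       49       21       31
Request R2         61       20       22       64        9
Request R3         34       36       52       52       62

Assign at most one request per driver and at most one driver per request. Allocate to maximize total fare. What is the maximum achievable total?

Treat this as an assignment problem: match each driver to one request.
Optimal: Car 91→Request R5 ($57), Car 85→Request R1 ($63), Car 106→Request R4 ($49), Car 58→Request R2 ($64), Car 31→Request R3 ($62) — total 57+63+49+64+62 = $295.
Row-greedy (each driver in turn takes its best remaining request) gives $262, worse by 33.

Maximum total: $295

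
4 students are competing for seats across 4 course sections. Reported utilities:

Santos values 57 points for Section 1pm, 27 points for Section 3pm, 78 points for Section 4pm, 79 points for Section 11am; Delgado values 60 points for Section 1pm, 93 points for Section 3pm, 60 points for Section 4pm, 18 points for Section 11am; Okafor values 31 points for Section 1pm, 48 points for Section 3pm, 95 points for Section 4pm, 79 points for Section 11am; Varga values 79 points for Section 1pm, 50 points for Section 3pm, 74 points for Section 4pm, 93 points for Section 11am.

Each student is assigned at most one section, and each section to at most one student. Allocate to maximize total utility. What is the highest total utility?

Optimal: Santos→Section 11am (79 points), Delgado→Section 3pm (93 points), Okafor→Section 4pm (95 points), Varga→Section 1pm (79 points) — total 79+93+95+79 = 346 points.
Max-entry greedy (repeatedly take the single best remaining cell) gives 338 points, worse by 8.
Next-best assignment: Santos→Section 1pm, Delgado→Section 3pm, Okafor→Section 4pm, Varga→Section 11am = 338 points.
No other one-to-one assignment exceeds 346 points.

Maximum total: 346 points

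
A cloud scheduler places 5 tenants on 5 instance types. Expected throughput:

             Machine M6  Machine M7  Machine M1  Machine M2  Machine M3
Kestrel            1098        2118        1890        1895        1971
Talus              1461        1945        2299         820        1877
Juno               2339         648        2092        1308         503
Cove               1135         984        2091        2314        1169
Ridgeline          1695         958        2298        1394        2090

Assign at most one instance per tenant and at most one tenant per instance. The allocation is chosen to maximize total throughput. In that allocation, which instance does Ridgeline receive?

This is the linear assignment problem.
Optimal: Kestrel→Machine M7 (2118 ops/s), Talus→Machine M1 (2299 ops/s), Juno→Machine M6 (2339 ops/s), Cove→Machine M2 (2314 ops/s), Ridgeline→Machine M3 (2090 ops/s) — total 2118+2299+2339+2314+2090 = 11160 ops/s.
Next-best assignment: Kestrel→Machine M7, Talus→Machine M3, Juno→Machine M6, Cove→Machine M2, Ridgeline→Machine M1 = 10946 ops/s.
Checked against all permutations: 11160 ops/s is optimal.
Ridgeline's own top instance is Machine M1 (2298 ops/s), but forcing Ridgeline→Machine M1 and reassigning the rest optimally gives only 10946 ops/s — worse by 214.

Ridgeline receives Machine M3.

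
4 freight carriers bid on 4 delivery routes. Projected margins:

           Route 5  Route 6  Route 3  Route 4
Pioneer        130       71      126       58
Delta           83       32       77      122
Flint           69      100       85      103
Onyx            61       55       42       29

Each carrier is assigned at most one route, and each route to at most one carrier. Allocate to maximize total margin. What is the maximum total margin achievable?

This is the linear assignment problem.
Optimal: Pioneer→Route 3 ($126k), Delta→Route 4 ($122k), Flint→Route 6 ($100k), Onyx→Route 5 ($61k) — total 126+122+100+61 = $409k.
Row-greedy (each carrier in turn takes its best remaining route) gives $394k, worse by 15.
No other one-to-one assignment exceeds $409k.

Maximum total: $409k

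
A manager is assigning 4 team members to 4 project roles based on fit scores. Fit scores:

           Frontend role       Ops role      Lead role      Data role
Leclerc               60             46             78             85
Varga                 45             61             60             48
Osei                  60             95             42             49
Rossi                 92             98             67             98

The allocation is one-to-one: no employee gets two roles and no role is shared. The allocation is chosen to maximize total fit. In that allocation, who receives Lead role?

Varga receives Lead role.

Optimal: Leclerc→Data role (85 pts), Varga→Lead role (60 pts), Osei→Ops role (95 pts), Rossi→Frontend role (92 pts) — total 85+60+95+92 = 332 pts.
Row-greedy (each employee in turn takes its best remaining role) gives 273 pts, worse by 59.
Varga's own top role is Ops role (61 pts), but forcing Varga→Ops role and reassigning the rest optimally gives only 297 pts — worse by 35.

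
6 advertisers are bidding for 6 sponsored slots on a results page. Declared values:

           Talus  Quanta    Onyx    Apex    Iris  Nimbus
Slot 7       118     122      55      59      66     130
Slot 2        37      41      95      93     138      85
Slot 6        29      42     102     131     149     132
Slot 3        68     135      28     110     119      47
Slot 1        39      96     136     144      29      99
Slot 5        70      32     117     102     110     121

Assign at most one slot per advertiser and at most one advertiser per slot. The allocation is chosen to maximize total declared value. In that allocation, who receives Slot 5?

Onyx receives Slot 5.

Treat this as an assignment problem: match each advertiser to one slot.
Optimal: Talus→Slot 7 ($118), Quanta→Slot 3 ($135), Onyx→Slot 5 ($117), Apex→Slot 1 ($144), Iris→Slot 2 ($138), Nimbus→Slot 6 ($132) — total 118+135+117+144+138+132 = $784.
Max-entry greedy (repeatedly take the single best remaining cell) gives $712, worse by 72.
Next-best assignment: Talus→Slot 7, Quanta→Slot 3, Onyx→Slot 1, Apex→Slot 6, Iris→Slot 2, Nimbus→Slot 5 = $779.
Onyx's own top slot is Slot 1 ($136), but forcing Onyx→Slot 1 and reassigning the rest optimally gives only $779 — worse by 5.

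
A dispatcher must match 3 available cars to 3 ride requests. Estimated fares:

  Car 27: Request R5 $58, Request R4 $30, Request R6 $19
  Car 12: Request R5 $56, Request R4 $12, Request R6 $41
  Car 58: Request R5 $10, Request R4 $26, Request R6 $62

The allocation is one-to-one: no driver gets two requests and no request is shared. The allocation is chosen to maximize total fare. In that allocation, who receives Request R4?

Treat this as an assignment problem: match each driver to one request.
Optimal: Car 27→Request R4 ($30), Car 12→Request R5 ($56), Car 58→Request R6 ($62) — total 30+56+62 = $148.
Row-greedy (each driver in turn takes its best remaining request) gives $125, worse by 23.
Car 27's own top request is Request R5 ($58), but forcing Car 27→Request R5 and reassigning the rest optimally gives only $132 — worse by 16.

Car 27 receives Request R4.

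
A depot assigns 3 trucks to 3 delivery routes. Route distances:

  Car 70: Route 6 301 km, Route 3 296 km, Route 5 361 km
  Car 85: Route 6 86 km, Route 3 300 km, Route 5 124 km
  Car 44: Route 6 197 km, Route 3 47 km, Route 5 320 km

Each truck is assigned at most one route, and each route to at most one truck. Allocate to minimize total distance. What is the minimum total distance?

Optimal: Car 70→Route 6 (301 km), Car 85→Route 5 (124 km), Car 44→Route 3 (47 km) — total 301+124+47 = 472 km.
Swapping Car 44↔Car 70 (Car 44→Route 6 197 km, Car 70→Route 3 296 km) adds 145.
Checked against all permutations: 472 km is optimal.

Min total: 472 km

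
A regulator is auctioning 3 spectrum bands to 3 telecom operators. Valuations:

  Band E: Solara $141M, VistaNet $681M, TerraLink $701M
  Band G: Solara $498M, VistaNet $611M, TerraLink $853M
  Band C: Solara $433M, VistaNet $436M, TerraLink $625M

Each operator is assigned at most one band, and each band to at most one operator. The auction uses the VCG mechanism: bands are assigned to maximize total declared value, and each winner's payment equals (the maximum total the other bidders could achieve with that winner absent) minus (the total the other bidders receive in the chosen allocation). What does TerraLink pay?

TerraLink pays $65M.

Efficient allocation: Solara→Band C ($433M), VistaNet→Band E ($681M), TerraLink→Band G ($853M); total welfare W = $1967M.
TerraLink receives Band G at value $853M, so the others get W − 853 = $1114M.
Without TerraLink: best allocation of the remaining 2 bidders over all 3 bands is Solara→Band G ($498M), VistaNet→Band E ($681M), total $1179M.
VCG payment = (others' best without TerraLink) − (others' welfare with TerraLink) = 1179 − 1114 = $65M.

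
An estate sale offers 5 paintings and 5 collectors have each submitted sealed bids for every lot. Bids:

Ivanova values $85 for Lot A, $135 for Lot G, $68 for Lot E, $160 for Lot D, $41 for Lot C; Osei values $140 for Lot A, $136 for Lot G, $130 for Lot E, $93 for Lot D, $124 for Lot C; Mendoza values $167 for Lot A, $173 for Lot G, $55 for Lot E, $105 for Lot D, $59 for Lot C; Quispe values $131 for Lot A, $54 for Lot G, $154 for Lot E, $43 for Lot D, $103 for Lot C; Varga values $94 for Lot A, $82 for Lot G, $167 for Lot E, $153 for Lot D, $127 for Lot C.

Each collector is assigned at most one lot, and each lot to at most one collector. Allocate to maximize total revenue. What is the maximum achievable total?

Maximum total: $755

Optimal: Ivanova→Lot D ($160), Osei→Lot C ($124), Mendoza→Lot G ($173), Quispe→Lot A ($131), Varga→Lot E ($167) — total 160+124+173+131+167 = $755.
Column-greedy (each lot in turn goes to its best remaining collector) gives $733, worse by 22.
Next-best assignment: Ivanova→Lot D, Osei→Lot A, Mendoza→Lot G, Quispe→Lot E, Varga→Lot C = $754.
Swapping Mendoza↔Quispe (Mendoza→Lot A $167, Quispe→Lot G $54) loses 83.
Checked against all permutations: $755 is optimal.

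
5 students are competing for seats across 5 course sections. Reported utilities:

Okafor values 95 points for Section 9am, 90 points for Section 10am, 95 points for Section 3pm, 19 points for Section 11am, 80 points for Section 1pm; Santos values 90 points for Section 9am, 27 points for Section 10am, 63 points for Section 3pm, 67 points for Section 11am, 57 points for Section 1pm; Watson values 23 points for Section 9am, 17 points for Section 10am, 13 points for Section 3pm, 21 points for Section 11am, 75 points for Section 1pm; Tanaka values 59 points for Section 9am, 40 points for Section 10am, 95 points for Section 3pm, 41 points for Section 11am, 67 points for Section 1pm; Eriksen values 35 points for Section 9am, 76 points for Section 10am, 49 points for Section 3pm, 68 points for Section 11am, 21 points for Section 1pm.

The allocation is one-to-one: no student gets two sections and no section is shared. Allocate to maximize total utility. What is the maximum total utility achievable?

Optimal: Okafor→Section 10am (90 points), Santos→Section 9am (90 points), Watson→Section 1pm (75 points), Tanaka→Section 3pm (95 points), Eriksen→Section 11am (68 points) — total 90+90+75+95+68 = 418 points.
Max-entry greedy (repeatedly take the single best remaining cell) gives 408 points, worse by 10.
Next-best assignment: Okafor→Section 9am, Santos→Section 11am, Watson→Section 1pm, Tanaka→Section 3pm, Eriksen→Section 10am = 408 points.

Maximum total: 418 points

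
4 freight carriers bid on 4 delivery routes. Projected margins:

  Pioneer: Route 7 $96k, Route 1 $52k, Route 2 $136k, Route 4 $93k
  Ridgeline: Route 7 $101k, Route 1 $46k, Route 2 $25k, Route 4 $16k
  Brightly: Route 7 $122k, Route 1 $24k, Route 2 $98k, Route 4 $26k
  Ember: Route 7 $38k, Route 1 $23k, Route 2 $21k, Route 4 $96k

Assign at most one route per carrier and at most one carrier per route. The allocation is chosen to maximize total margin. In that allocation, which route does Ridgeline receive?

Ridgeline receives Route 1.

This is the linear assignment problem.
Optimal: Pioneer→Route 2 ($136k), Ridgeline→Route 1 ($46k), Brightly→Route 7 ($122k), Ember→Route 4 ($96k) — total 136+46+122+96 = $400k.
No other one-to-one assignment exceeds $400k.
Ridgeline's own top route is Route 7 ($101k), but forcing Ridgeline→Route 7 and reassigning the rest optimally gives only $357k — worse by 43.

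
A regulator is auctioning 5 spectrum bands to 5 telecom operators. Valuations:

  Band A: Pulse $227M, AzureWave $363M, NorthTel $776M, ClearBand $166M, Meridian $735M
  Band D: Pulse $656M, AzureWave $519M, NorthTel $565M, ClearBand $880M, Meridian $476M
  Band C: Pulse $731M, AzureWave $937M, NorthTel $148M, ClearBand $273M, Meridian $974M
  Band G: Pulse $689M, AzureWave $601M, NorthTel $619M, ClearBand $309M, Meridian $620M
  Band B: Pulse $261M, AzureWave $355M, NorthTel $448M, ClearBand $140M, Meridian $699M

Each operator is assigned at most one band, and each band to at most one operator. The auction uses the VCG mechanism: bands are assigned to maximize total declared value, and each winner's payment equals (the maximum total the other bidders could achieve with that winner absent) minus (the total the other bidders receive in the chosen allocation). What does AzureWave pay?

AzureWave pays $275M.

Efficient allocation: Pulse→Band G ($689M), AzureWave→Band C ($937M), NorthTel→Band A ($776M), ClearBand→Band D ($880M), Meridian→Band B ($699M); total welfare W = $3981M.
AzureWave receives Band C at value $937M, so the others get W − 937 = $3044M.
Without AzureWave: best allocation of the remaining 4 bidders over all 5 bands is Pulse→Band G ($689M), NorthTel→Band A ($776M), ClearBand→Band D ($880M), Meridian→Band C ($974M), total $3319M.
VCG payment = (others' best without AzureWave) − (others' welfare with AzureWave) = 3319 − 3044 = $275M.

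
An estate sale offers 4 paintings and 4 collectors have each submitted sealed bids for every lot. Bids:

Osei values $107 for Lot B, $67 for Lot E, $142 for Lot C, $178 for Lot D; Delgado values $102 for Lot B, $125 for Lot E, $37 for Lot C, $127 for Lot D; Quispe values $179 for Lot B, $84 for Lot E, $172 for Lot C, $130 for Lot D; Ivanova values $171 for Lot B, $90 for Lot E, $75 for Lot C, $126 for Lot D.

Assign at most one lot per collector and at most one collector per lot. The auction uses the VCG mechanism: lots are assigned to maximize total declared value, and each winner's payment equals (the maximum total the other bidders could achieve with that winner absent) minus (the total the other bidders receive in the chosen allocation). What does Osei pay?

Efficient allocation: Osei→Lot D ($178), Delgado→Lot E ($125), Quispe→Lot C ($172), Ivanova→Lot B ($171); total welfare W = $646.
Osei receives Lot D at value $178, so the others get W − 178 = $468.
Without Osei: best allocation of the remaining 3 bidders over all 4 lots is Delgado→Lot D ($127), Quispe→Lot C ($172), Ivanova→Lot B ($171), total $470.
VCG payment = (others' best without Osei) − (others' welfare with Osei) = 470 − 468 = $2.

Osei pays $2.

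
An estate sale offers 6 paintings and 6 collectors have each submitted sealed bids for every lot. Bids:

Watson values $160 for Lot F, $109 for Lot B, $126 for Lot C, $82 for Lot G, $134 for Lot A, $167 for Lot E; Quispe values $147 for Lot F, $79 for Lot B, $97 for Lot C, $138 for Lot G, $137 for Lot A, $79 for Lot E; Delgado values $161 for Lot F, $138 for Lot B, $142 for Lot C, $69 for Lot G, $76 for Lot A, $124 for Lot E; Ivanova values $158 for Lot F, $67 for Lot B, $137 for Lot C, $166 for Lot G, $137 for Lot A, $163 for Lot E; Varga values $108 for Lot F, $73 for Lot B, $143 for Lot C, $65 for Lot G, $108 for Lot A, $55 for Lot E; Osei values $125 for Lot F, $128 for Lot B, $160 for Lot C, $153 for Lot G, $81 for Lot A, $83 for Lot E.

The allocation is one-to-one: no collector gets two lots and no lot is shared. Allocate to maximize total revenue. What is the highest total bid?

Optimal: Watson→Lot E ($167), Quispe→Lot A ($137), Delgado→Lot F ($161), Ivanova→Lot G ($166), Varga→Lot C ($143), Osei→Lot B ($128) — total 167+137+161+166+143+128 = $902.
Next-best assignment: Watson→Lot E, Quispe→Lot A, Delgado→Lot B, Ivanova→Lot F, Varga→Lot C, Osei→Lot G = $896.
No other one-to-one assignment exceeds $902.

Maximum total: $902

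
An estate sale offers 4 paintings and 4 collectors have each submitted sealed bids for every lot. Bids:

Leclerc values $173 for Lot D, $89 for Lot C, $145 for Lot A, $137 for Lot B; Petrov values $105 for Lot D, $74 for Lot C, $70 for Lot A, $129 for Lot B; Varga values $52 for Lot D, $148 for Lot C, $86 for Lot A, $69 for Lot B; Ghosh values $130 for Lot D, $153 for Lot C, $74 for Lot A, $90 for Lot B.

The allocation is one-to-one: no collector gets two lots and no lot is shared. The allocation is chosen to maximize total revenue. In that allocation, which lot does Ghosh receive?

Ghosh receives Lot D.

Optimal: Leclerc→Lot A ($145), Petrov→Lot B ($129), Varga→Lot C ($148), Ghosh→Lot D ($130) — total 145+129+148+130 = $552.
Max-entry greedy (repeatedly take the single best remaining cell) gives $541, worse by 11.
Next-best assignment: Leclerc→Lot D, Petrov→Lot B, Varga→Lot A, Ghosh→Lot C = $541.
Swapping Leclerc↔Ghosh (Leclerc→Lot D $173, Ghosh→Lot A $74) loses 28.
No other one-to-one assignment exceeds $552.
Ghosh's own top lot is Lot C ($153), but forcing Ghosh→Lot C and reassigning the rest optimally gives only $541 — worse by 11.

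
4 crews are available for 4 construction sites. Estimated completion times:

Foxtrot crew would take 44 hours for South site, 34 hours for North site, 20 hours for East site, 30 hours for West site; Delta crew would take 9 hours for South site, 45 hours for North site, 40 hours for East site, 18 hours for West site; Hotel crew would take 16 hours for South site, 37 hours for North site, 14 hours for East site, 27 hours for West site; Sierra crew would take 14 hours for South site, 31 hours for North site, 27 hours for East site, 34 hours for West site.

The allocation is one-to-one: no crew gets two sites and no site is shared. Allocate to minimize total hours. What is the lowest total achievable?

Min total: 80 hours

Optimal: Foxtrot crew→North site (34 hours), Delta crew→West site (18 hours), Hotel crew→East site (14 hours), Sierra crew→South site (14 hours) — total 34+18+14+14 = 80 hours.
Column-greedy (each site in turn goes to its cheapest remaining crew) gives 84 hours, worse by 4.
Next-best assignment: Foxtrot crew→West site, Delta crew→South site, Hotel crew→East site, Sierra crew→North site = 84 hours.
Checked against all permutations: 80 hours is optimal.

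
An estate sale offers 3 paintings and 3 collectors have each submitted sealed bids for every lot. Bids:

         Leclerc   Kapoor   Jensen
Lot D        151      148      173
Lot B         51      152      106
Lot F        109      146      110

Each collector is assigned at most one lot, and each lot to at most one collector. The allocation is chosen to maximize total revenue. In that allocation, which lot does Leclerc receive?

Leclerc receives Lot F.

This is a one-to-one assignment (maximum-weight bipartite matching).
Optimal: Leclerc→Lot F ($109), Kapoor→Lot B ($152), Jensen→Lot D ($173) — total 109+152+173 = $434.
Row-greedy (each collector in turn takes its best remaining lot) gives $413, worse by 21.
Leclerc's own top lot is Lot D ($151), but forcing Leclerc→Lot D and reassigning the rest optimally gives only $413 — worse by 21.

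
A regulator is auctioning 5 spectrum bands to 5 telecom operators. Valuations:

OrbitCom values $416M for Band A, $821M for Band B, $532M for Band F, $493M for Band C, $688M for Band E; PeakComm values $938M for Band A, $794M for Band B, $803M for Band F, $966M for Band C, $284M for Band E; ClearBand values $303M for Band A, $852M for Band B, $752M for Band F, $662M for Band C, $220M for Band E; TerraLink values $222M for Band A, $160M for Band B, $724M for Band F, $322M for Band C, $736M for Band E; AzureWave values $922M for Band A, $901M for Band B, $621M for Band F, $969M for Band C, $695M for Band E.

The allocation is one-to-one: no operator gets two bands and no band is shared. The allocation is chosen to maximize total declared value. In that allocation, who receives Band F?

Optimal: OrbitCom→Band B ($821M), PeakComm→Band A ($938M), ClearBand→Band F ($752M), TerraLink→Band E ($736M), AzureWave→Band C ($969M) — total 821+938+752+736+969 = $4216M.
Max-entry greedy (repeatedly take the single best remaining cell) gives $4027M, worse by 189.
Swapping AzureWave↔OrbitCom (AzureWave→Band B $901M, OrbitCom→Band C $493M) loses 396.
Every other assignment is strictly worse.
ClearBand's own top band is Band B ($852M), but forcing ClearBand→Band B and reassigning the rest optimally gives only $4171M — worse by 45.

ClearBand receives Band F.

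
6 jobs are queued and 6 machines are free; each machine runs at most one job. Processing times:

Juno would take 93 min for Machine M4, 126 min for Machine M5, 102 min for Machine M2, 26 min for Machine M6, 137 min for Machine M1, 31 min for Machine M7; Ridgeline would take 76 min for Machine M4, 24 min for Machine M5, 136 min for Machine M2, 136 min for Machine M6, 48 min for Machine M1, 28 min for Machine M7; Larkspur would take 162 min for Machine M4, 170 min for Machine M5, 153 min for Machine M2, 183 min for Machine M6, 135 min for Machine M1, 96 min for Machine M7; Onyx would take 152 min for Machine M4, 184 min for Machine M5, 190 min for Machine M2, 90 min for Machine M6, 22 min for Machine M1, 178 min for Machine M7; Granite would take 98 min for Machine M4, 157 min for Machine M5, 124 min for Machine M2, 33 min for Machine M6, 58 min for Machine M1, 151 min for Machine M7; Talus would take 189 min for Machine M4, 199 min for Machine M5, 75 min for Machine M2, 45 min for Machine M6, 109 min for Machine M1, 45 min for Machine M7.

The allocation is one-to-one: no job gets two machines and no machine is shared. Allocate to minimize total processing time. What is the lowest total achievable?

Minimum total: 341 min

This is the linear assignment problem.
Optimal: Juno→Machine M6 (26 min), Ridgeline→Machine M5 (24 min), Larkspur→Machine M7 (96 min), Onyx→Machine M1 (22 min), Granite→Machine M4 (98 min), Talus→Machine M2 (75 min) — total 26+24+96+22+98+75 = 341 min.
Min-entry greedy (repeatedly take the single cheapest remaining cell) gives 368 min, worse by 27.
Every other assignment is strictly worse.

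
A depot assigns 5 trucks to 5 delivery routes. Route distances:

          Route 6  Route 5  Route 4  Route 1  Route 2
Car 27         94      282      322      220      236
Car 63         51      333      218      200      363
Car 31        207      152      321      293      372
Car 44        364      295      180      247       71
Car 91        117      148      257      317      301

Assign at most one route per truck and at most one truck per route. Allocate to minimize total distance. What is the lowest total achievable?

Min total: 751 km

Treat this as an assignment problem: match each truck to one route.
Optimal: Car 27→Route 1 (220 km), Car 63→Route 6 (51 km), Car 31→Route 5 (152 km), Car 44→Route 2 (71 km), Car 91→Route 4 (257 km) — total 220+51+152+71+257 = 751 km.
Row-greedy (each truck in turn takes its cheapest remaining route) gives 774 km, worse by 23.
No other one-to-one assignment undercuts 751 km.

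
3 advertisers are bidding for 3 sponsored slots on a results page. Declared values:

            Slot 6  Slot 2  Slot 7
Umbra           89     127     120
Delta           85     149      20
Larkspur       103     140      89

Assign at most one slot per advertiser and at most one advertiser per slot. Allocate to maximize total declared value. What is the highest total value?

Max total: $372

Treat this as an assignment problem: match each advertiser to one slot.
Optimal: Umbra→Slot 7 ($120), Delta→Slot 2 ($149), Larkspur→Slot 6 ($103) — total 120+149+103 = $372.
Row-greedy (each advertiser in turn takes its best remaining slot) gives $301, worse by 71.
Checked against all permutations: $372 is optimal.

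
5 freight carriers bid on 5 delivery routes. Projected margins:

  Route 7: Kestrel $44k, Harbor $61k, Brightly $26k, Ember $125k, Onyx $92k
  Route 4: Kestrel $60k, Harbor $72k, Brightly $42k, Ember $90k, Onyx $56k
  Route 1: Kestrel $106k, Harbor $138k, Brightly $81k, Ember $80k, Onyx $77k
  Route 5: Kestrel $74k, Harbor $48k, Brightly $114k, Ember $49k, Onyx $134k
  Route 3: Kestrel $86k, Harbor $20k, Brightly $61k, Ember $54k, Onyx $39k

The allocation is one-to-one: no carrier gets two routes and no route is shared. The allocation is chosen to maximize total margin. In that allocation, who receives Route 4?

Brightly receives Route 4.

Optimal: Kestrel→Route 3 ($86k), Harbor→Route 1 ($138k), Brightly→Route 4 ($42k), Ember→Route 7 ($125k), Onyx→Route 5 ($134k) — total 86+138+42+125+134 = $525k.
Column-greedy (each route in turn goes to its best remaining carrier) gives $498k, worse by 27.
Swapping Ember↔Kestrel (Ember→Route 3 $54k, Kestrel→Route 7 $44k) loses 113.
Every other assignment is strictly worse.
Brightly's own top route is Route 5 ($114k), but forcing Brightly→Route 5 and reassigning the rest optimally gives only $520k — worse by 5.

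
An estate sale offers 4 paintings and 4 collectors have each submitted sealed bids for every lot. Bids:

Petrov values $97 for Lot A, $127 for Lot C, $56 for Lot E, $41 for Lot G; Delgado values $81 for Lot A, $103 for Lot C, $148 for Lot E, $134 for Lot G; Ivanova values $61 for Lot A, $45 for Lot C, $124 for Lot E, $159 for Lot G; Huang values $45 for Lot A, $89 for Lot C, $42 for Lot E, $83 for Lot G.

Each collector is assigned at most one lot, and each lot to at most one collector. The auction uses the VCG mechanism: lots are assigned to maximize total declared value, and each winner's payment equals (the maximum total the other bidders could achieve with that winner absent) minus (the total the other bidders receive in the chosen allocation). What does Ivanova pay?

Ivanova pays $24.

Efficient allocation: Petrov→Lot A ($97), Delgado→Lot E ($148), Ivanova→Lot G ($159), Huang→Lot C ($89); total welfare W = $493.
Ivanova receives Lot G at value $159, so the others get W − 159 = $334.
Without Ivanova: best allocation of the remaining 3 bidders over all 4 lots is Petrov→Lot C ($127), Delgado→Lot E ($148), Huang→Lot G ($83), total $358.
VCG payment = (others' best without Ivanova) − (others' welfare with Ivanova) = 358 − 334 = $24.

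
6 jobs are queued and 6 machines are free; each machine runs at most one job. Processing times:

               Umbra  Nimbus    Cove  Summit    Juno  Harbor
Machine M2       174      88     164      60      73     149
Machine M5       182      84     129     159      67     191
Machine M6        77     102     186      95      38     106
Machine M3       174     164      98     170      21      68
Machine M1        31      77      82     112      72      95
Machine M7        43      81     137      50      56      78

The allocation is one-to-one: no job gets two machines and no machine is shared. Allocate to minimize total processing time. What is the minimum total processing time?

Minimum total: 375 min

Treat this as an assignment problem: match each job to one machine.
Optimal: Umbra→Machine M7 (43 min), Nimbus→Machine M5 (84 min), Cove→Machine M1 (82 min), Summit→Machine M2 (60 min), Juno→Machine M6 (38 min), Harbor→Machine M3 (68 min) — total 43+84+82+60+38+68 = 375 min.
Min-entry greedy (repeatedly take the single cheapest remaining cell) gives 456 min, worse by 81.
Swapping Summit↔Nimbus (Summit→Machine M5 159 min, Nimbus→Machine M2 88 min) adds 103.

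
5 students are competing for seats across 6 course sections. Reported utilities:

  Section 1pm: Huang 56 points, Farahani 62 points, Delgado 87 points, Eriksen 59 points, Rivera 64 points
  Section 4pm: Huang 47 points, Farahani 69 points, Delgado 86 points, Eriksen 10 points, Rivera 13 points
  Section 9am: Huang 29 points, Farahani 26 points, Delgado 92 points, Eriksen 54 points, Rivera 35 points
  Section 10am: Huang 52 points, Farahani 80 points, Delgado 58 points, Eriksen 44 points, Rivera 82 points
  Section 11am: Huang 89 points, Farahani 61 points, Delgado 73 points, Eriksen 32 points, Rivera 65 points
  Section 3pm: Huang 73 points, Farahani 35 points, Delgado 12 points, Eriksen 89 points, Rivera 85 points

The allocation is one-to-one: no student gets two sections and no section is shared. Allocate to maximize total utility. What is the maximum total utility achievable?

Maximum total: 421 points

Optimal: Huang→Section 11am (89 points), Farahani→Section 4pm (69 points), Delgado→Section 9am (92 points), Eriksen→Section 3pm (89 points), Rivera→Section 10am (82 points) — total 89+69+92+89+82 = 421 points.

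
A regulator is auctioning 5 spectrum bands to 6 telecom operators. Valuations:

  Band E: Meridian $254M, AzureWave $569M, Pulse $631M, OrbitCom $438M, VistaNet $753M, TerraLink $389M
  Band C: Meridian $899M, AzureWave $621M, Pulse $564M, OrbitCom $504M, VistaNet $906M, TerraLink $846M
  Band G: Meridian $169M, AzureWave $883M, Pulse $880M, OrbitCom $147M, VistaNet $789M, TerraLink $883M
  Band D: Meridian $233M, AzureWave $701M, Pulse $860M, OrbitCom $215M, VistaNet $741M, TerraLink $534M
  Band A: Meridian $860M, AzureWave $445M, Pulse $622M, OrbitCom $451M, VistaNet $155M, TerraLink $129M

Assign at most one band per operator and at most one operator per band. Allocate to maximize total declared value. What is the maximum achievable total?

Optimal: VistaNet→Band E ($753M), TerraLink→Band C ($846M), AzureWave→Band G ($883M), Pulse→Band D ($860M), Meridian→Band A ($860M) — total 753+846+883+860+860 = $4202M.
Row-greedy (each operator in turn takes its best remaining band) gives $3846M, worse by 356.
Swapping VistaNet↔Pulse (VistaNet→Band D $741M, Pulse→Band E $631M) loses 241.

Maximum total: $4202M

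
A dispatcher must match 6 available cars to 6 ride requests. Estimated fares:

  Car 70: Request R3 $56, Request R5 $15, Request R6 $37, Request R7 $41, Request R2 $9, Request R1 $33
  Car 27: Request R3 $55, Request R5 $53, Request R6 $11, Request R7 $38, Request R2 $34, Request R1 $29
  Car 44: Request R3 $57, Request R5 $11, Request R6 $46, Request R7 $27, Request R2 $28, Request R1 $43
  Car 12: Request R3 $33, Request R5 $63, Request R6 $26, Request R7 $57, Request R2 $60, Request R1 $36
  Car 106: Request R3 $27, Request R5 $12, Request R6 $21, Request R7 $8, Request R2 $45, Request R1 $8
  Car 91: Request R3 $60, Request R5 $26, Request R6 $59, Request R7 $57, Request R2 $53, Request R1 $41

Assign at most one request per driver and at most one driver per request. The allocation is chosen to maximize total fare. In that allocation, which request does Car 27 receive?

Optimal: Car 70→Request R3 ($56), Car 27→Request R5 ($53), Car 44→Request R1 ($43), Car 12→Request R7 ($57), Car 106→Request R2 ($45), Car 91→Request R6 ($59) — total 56+53+43+57+45+59 = $313.
Car 27's own top request is Request R3 ($55), but forcing Car 27→Request R3 and reassigning the rest optimally gives only $306 — worse by 7.

Car 27 receives Request R5.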